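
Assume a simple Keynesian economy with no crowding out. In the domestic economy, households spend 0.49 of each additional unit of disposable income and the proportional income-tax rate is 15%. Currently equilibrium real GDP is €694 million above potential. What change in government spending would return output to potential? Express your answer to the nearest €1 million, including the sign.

−€405 million

Spending multiplier = 1/(1 − c(1−t)) = 1/(1 − 0.49×0.85) = 1/0.5835 ≈ 1.714.
Need ΔY = −€694 million, so ΔG = ΔY/k = (−€694 million) × 0.5835 ≈ −€405 million.
The government should cut government spending by €405 million.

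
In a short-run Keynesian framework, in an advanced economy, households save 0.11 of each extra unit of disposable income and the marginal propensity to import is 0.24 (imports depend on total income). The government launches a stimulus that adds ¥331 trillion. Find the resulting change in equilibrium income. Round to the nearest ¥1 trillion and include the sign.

MPC = 1 − MPS = 1 − 0.11 = 0.89.
Expenditure multiplier = 1/(1 − c + m) = 1/(1 − 0.89 + 0.24) = 1/0.35 ≈ 2.857.
ΔY = k × ΔG = (+¥331 trillion) / 0.35 ≈ +¥946 trillion.

+¥946 trillion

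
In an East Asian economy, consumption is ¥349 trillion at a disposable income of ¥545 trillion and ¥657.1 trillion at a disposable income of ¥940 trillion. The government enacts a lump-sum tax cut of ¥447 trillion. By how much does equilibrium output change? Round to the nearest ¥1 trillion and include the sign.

+¥1,585 trillion

MPC = ΔC/ΔYd = (657.1 − 349)/(940 − 545) = 308.1/395 = 0.78.
A lump-sum tax change of −¥447 trillion shifts disposable income by +¥447 trillion; first-round consumption changes by −c × ΔT = −0.78 × (−¥447 trillion) = +¥348.66 trillion.
Expenditure multiplier = 1/(1 − MPC) = 1/(1 − 0.78) = 1/0.22 ≈ 4.545.
The tax multiplier is −c × k ≈ −3.545, so ΔY = k × (−c·ΔT) = (+¥348.66 trillion) / 0.22 ≈ +¥1,585 trillion.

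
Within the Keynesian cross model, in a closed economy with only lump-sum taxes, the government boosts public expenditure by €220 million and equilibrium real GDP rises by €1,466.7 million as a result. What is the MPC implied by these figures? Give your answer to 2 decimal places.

Implied spending multiplier k = ΔY/ΔG = 1,466.7/220 ≈ 6.6668.
Since k = 1/(1 − MPC), MPC = 1 − 1/k = 1 − ΔG/ΔY = 1 − 220/1,466.7 ≈ 0.85.

0.85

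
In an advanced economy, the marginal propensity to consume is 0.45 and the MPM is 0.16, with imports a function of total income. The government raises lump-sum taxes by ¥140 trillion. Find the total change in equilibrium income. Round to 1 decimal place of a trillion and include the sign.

−¥88.7 trillion

A lump-sum tax change of +¥140 trillion shifts disposable income by −¥140 trillion; first-round consumption changes by −c × ΔT = −0.45 × (+¥140 trillion) = −¥63 trillion.
Expenditure multiplier = 1/(1 − c + m) = 1/(1 − 0.45 + 0.16) = 1/0.71 ≈ 1.408.
The tax multiplier is −c × k ≈ −0.634, so ΔY = k × (−c·ΔT) = (−¥63 trillion) / 0.71 ≈ −¥88.7 trillion.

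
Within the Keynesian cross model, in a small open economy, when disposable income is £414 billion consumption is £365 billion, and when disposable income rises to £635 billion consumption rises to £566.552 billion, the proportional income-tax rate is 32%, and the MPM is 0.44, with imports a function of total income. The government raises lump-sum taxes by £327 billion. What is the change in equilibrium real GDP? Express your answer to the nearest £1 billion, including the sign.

MPC = ΔC/ΔYd = (566.552 − 365)/(635 − 414) = 201.552/221 = 0.912.
A lump-sum tax change of +£327 billion shifts disposable income by −£327 billion; first-round consumption changes by −c × ΔT = −0.912 × (+£327 billion) = −£298.224 billion.
Expenditure multiplier = 1/(1 − c(1−t) + m) = 1/(1 − 0.912×0.68 + 0.44) = 1/0.81984 ≈ 1.22.
The tax multiplier is −c × k ≈ −1.112, so ΔY = k × (−c·ΔT) = (−£298.224 billion) / 0.81984 ≈ −£364 billion.

−£364 billion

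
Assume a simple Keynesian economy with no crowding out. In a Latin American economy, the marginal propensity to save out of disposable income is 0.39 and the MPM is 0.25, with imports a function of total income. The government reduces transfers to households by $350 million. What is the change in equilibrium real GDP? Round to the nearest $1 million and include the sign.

−$334 million

MPC = 1 − MPS = 1 − 0.39 = 0.61.
The transfer change shifts disposable income by −$350 million, so first-round consumption changes by c·ΔTR = 0.61 × (−$350 million) = −$213.5 million.
Expenditure multiplier = 1/(1 − c + m) = 1/(1 − 0.61 + 0.25) = 1/0.64 ≈ 1.563.
The transfer multiplier is c × k ≈ 0.953, so ΔY = k × (c·ΔTR) = (−$213.5 million) / 0.64 ≈ −$334 million.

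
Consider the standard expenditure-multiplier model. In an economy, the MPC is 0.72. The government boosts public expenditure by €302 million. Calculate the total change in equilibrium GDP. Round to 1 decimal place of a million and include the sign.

Government-spending multiplier = 1/(1 − MPC) = 1/(1 − 0.72) = 1/0.28 ≈ 3.571.
ΔY = k × ΔG = (+€302 million) / 0.28 ≈ +€1,078.6 million.

+€1,078.6 million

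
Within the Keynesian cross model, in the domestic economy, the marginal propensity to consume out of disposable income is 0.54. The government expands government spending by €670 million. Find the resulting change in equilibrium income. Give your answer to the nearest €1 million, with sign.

+€1,457 million

Spending multiplier = 1/(1 − MPC) = 1/(1 − 0.54) = 1/0.46 ≈ 2.174.
ΔY = k × ΔG = (+€670 million) / 0.46 ≈ +€1,457 million.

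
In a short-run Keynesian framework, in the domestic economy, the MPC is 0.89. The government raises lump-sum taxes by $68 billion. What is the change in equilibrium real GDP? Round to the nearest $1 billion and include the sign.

−$550 billion

A lump-sum tax change of +$68 billion shifts disposable income by −$68 billion; first-round consumption changes by −c × ΔT = −0.89 × (+$68 billion) = −$60.52 billion.
Expenditure multiplier = 1/(1 − MPC) = 1/(1 − 0.89) = 1/0.11 ≈ 9.091.
The tax multiplier is −c × k ≈ −8.091, so ΔY = k × (−c·ΔT) = (−$60.52 billion) / 0.11 ≈ −$550 billion.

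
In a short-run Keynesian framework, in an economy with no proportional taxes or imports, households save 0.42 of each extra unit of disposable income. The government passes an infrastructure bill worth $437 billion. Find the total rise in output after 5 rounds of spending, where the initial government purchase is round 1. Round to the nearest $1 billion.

$972 billion

MPC = 1 − MPS = 1 − 0.42 = 0.58.
Round 1 adds ΔG = $437 billion; each later round is MPC = 0.58 times the previous.
After 5 rounds: 437 + 253.46 + 147.0068 + 85.263944 + 49.45308752 = ΔG·(1 − c^5)/(1 − c) = 437 × (1 − 0.0656356768)/0.42 ≈ $972 billion.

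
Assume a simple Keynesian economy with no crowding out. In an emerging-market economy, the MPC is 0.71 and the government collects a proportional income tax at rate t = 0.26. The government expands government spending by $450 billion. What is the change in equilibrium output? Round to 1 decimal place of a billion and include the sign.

+$948.2 billion

Government-spending multiplier = 1/(1 − c(1−t)) = 1/(1 − 0.71×0.74) = 1/0.4746 ≈ 2.107.
ΔY = k × ΔG = (+$450 billion) / 0.4746 ≈ +$948.2 billion.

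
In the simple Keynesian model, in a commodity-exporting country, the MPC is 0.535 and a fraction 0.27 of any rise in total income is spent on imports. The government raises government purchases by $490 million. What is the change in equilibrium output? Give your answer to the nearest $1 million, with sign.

Expenditure multiplier = 1/(1 − c + m) = 1/(1 − 0.535 + 0.27) = 1/0.735 ≈ 1.361.
ΔY = k × ΔG = (+$490 million) / 0.735 ≈ +$667 million.

+$667 million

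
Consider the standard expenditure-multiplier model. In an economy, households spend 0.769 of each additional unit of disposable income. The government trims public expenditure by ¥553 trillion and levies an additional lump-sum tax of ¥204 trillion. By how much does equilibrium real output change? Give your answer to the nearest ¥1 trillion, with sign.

−¥3,073 trillion

Expenditure multiplier = 1/(1 − MPC) = 1/(1 − 0.769) = 1/0.231 ≈ 4.329.
ΔG contributes k·ΔG = (−¥553 trillion) / 0.231 ≈ −¥2,393.9 trillion.
ΔT of +¥204 trillion changes first-round spending by −c·ΔT = −¥156.876 trillion, contributing k·(−c·ΔT) = (−¥156.876 trillion) / 0.231 ≈ −¥679.1 trillion.
Net ΔY = k(ΔG − c·ΔT) = (−¥709.876 trillion) / 0.231 ≈ −¥3,073 trillion.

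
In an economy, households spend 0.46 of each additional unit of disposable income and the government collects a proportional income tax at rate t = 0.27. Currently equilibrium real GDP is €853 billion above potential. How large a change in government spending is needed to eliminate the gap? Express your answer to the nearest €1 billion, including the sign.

Spending multiplier = 1/(1 − c(1−t)) = 1/(1 − 0.46×0.73) = 1/0.6642 ≈ 1.506.
Need ΔY = −€853 billion, so ΔG = ΔY/k = (−€853 billion) × 0.6642 ≈ −€567 billion.
The government should cut government spending by €567 billion.

−€567 billion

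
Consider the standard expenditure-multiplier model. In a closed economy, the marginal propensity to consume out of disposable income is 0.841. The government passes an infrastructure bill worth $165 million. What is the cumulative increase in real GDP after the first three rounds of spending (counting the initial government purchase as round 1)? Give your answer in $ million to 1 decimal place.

Round 1 adds ΔG = $165 million; each later round is MPC = 0.841 times the previous.
After 3 rounds: 165 + 138.765 + 116.701365 = ΔG·(1 − c^3)/(1 − c) = 165 × (1 − 0.594823321)/0.159 ≈ $420.5 million.

$420.5 million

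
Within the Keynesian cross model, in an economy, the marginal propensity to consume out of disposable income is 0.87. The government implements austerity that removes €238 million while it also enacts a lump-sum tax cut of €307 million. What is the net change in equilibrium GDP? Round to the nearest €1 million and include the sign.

+€224 million

Expenditure multiplier = 1/(1 − MPC) = 1/(1 − 0.87) = 1/0.13 ≈ 7.692.
ΔG contributes k·ΔG = (−€238 million) / 0.13 ≈ −€1,830.8 million.
ΔT of −€307 million changes first-round spending by −c·ΔT = +€267.09 million, contributing k·(−c·ΔT) = (+€267.09 million) / 0.13 ≈ +€2,054.5 million.
Net ΔY = k(ΔG − c·ΔT) = (+€29.09 million) / 0.13 ≈ +€224 million.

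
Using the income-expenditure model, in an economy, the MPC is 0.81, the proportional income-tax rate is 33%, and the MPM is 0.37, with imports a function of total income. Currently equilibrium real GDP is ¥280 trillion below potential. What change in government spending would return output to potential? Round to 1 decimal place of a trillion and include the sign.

+¥231.6 trillion

Spending multiplier = 1/(1 − c(1−t) + m) = 1/(1 − 0.81×0.67 + 0.37) = 1/0.8273 ≈ 1.209.
Need ΔY = +¥280 trillion, so ΔG = ΔY/k = (+¥280 trillion) × 0.8273 ≈ +¥231.6 trillion.
The government should increase government spending by ¥231.6 trillion.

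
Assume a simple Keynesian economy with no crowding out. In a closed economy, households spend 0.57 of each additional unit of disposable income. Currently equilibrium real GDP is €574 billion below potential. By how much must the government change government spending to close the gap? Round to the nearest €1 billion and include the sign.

Spending multiplier = 1/(1 − MPC) = 1/(1 − 0.57) = 1/0.43 ≈ 2.326.
Need ΔY = +€574 billion, so ΔG = ΔY/k = (+€574 billion) × 0.43 ≈ +€247 billion.
The government should increase government spending by €247 billion.

+€247 billion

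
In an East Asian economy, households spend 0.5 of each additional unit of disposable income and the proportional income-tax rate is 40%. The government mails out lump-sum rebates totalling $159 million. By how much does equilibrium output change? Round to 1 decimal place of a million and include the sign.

+$113.6 million

A lump-sum tax change of −$159 million shifts disposable income by +$159 million; first-round consumption changes by −c × ΔT = −0.5 × (−$159 million) = +$79.5 million.
Expenditure multiplier = 1/(1 − c(1−t)) = 1/(1 − 0.5×0.6) = 1/0.7 ≈ 1.429.
The tax multiplier is −c × k ≈ −0.714, so ΔY = k × (−c·ΔT) = (+$79.5 million) / 0.7 ≈ +$113.6 million.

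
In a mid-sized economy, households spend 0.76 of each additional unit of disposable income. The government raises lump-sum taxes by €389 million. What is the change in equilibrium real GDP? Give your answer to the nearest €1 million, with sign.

A lump-sum tax change of +€389 million shifts disposable income by −€389 million; first-round consumption changes by −c × ΔT = −0.76 × (+€389 million) = −€295.64 million.
Expenditure multiplier = 1/(1 − MPC) = 1/(1 − 0.76) = 1/0.24 ≈ 4.167.
The tax multiplier is −c × k ≈ −3.167, so ΔY = k × (−c·ΔT) = (−€295.64 million) / 0.24 ≈ −€1,232 million.

−€1,232 million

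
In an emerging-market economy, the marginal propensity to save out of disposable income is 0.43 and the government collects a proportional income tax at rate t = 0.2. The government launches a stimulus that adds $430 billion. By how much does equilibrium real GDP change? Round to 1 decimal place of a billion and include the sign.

+$790.4 billion

MPC = 1 − MPS = 1 − 0.43 = 0.57.
Spending multiplier = 1/(1 − c(1−t)) = 1/(1 − 0.57×0.8) = 1/0.544 ≈ 1.838.
ΔY = k × ΔG = (+$430 billion) / 0.544 ≈ +$790.4 billion.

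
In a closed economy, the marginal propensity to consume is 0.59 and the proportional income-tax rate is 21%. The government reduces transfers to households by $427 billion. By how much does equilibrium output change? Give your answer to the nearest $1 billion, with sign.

The transfer change shifts disposable income by −$427 billion, so first-round consumption changes by c·ΔTR = 0.59 × (−$427 billion) = −$251.93 billion.
Expenditure multiplier = 1/(1 − c(1−t)) = 1/(1 − 0.59×0.79) = 1/0.5339 ≈ 1.873.
The transfer multiplier is c × k ≈ 1.105, so ΔY = k × (c·ΔTR) = (−$251.93 billion) / 0.5339 ≈ −$472 billion.

−$472 billion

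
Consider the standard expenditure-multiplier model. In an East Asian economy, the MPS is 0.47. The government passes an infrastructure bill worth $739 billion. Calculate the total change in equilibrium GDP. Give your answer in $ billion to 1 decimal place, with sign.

MPC = 1 − MPS = 1 − 0.47 = 0.53.
Spending multiplier = 1/(1 − MPC) = 1/(1 − 0.53) = 1/0.47 ≈ 2.128.
ΔY = k × ΔG = (+$739 billion) / 0.47 ≈ +$1,572.3 billion.

+$1,572.3 billion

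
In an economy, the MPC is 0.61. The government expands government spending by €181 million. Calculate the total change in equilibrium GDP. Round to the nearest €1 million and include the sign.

+€464 million

Expenditure multiplier = 1/(1 − MPC) = 1/(1 − 0.61) = 1/0.39 ≈ 2.564.
ΔY = k × ΔG = (+€181 million) / 0.39 ≈ +€464 million.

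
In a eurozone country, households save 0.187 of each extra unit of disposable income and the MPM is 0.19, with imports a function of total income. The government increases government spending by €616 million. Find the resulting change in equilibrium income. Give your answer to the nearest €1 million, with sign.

MPC = 1 − MPS = 1 − 0.187 = 0.813.
Government-spending multiplier = 1/(1 − c + m) = 1/(1 − 0.813 + 0.19) = 1/0.377 ≈ 2.653.
ΔY = k × ΔG = (+€616 million) / 0.377 ≈ +€1,634 million.

+€1,634 million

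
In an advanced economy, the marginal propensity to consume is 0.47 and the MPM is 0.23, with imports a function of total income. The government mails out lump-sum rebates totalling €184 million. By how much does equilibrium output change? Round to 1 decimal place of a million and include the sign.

+€113.8 million

A lump-sum tax change of −€184 million shifts disposable income by +€184 million; first-round consumption changes by −c × ΔT = −0.47 × (−€184 million) = +€86.48 million.
Expenditure multiplier = 1/(1 − c + m) = 1/(1 − 0.47 + 0.23) = 1/0.76 ≈ 1.316.
The tax multiplier is −c × k ≈ −0.618, so ΔY = k × (−c·ΔT) = (+€86.48 million) / 0.76 ≈ +€113.8 million.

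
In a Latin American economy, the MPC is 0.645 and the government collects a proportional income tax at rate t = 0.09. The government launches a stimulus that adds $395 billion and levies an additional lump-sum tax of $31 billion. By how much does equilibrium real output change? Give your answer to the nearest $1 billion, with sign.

Expenditure multiplier = 1/(1 − c(1−t)) = 1/(1 − 0.645×0.91) = 1/0.41305 ≈ 2.421.
ΔG contributes k·ΔG = (+$395 billion) / 0.41305 ≈ +$956.3 billion.
ΔT of +$31 billion changes first-round spending by −c·ΔT = −$19.995 billion, contributing k·(−c·ΔT) = (−$19.995 billion) / 0.41305 ≈ −$48.4 billion.
Net ΔY = k(ΔG − c·ΔT) = (+$375.005 billion) / 0.41305 ≈ +$908 billion.

+$908 billion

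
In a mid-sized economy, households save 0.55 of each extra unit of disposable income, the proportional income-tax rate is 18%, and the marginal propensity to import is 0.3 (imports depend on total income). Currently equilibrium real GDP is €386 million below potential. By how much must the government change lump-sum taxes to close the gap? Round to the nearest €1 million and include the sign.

MPC = 1 − MPS = 1 − 0.55 = 0.45.
Spending multiplier = 1/(1 − c(1−t) + m) = 1/(1 − 0.45×0.82 + 0.3) = 1/0.931 ≈ 1.074.
Tax multiplier = −c·k = −0.45/0.931 ≈ −0.483. Need ΔY = +€386 million, so ΔT = ΔY/(−c·k) = −(+€386 million) × 0.931 / 0.45 ≈ −€799 million.
The government should cut lump-sum taxes by €799 million.

−€799 million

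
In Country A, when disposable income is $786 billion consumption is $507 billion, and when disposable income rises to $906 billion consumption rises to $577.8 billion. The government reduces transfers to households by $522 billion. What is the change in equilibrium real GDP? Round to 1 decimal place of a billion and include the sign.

MPC = ΔC/ΔYd = (577.8 − 507)/(906 − 786) = 70.8/120 = 0.59.
The transfer change shifts disposable income by −$522 billion, so first-round consumption changes by c·ΔTR = 0.59 × (−$522 billion) = −$307.98 billion.
Expenditure multiplier = 1/(1 − MPC) = 1/(1 − 0.59) = 1/0.41 ≈ 2.439.
The transfer multiplier is c × k ≈ 1.439, so ΔY = k × (c·ΔTR) = (−$307.98 billion) / 0.41 ≈ −$751.2 billion.

−$751.2 billion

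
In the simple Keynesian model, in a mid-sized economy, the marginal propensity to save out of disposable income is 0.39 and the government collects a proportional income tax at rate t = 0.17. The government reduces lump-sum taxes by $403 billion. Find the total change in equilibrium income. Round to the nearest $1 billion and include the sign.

+$498 billion

MPC = 1 − MPS = 1 − 0.39 = 0.61.
A lump-sum tax change of −$403 billion shifts disposable income by +$403 billion; first-round consumption changes by −c × ΔT = −0.61 × (−$403 billion) = +$245.83 billion.
Expenditure multiplier = 1/(1 − c(1−t)) = 1/(1 − 0.61×0.83) = 1/0.4937 ≈ 2.026.
The tax multiplier is −c × k ≈ −1.236, so ΔY = k × (−c·ΔT) = (+$245.83 billion) / 0.4937 ≈ +$498 billion.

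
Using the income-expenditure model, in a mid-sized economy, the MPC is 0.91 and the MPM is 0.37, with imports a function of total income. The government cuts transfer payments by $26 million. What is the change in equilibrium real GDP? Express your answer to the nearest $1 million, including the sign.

The transfer change shifts disposable income by −$26 million, so first-round consumption changes by c·ΔTR = 0.91 × (−$26 million) = −$23.66 million.
Expenditure multiplier = 1/(1 − c + m) = 1/(1 − 0.91 + 0.37) = 1/0.46 ≈ 2.174.
The transfer multiplier is c × k ≈ 1.978, so ΔY = k × (c·ΔTR) = (−$23.66 million) / 0.46 ≈ −$51 million.

−$51 million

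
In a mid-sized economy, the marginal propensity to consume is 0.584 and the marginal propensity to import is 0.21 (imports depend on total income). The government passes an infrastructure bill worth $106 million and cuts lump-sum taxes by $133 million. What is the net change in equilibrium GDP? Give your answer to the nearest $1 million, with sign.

+$293 million

Expenditure multiplier = 1/(1 − c + m) = 1/(1 − 0.584 + 0.21) = 1/0.626 ≈ 1.597.
ΔG contributes k·ΔG = (+$106 million) / 0.626 ≈ +$169.3 million.
ΔT of −$133 million changes first-round spending by −c·ΔT = +$77.672 million, contributing k·(−c·ΔT) = (+$77.672 million) / 0.626 ≈ +$124.1 million.
Net ΔY = k(ΔG − c·ΔT) = (+$183.672 million) / 0.626 ≈ +$293 million.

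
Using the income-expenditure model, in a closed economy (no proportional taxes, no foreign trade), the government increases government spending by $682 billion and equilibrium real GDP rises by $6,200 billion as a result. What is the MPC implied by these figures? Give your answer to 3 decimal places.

0.890

Implied spending multiplier k = ΔY/ΔG = 6,200/682 ≈ 9.0909.
Since k = 1/(1 − MPC), MPC = 1 − 1/k = 1 − ΔG/ΔY = 1 − 682/6,200 = 0.890.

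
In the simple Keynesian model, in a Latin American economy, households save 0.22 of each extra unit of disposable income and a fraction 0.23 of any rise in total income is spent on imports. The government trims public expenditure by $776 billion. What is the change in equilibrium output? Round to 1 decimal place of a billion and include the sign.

MPC = 1 − MPS = 1 − 0.22 = 0.78.
Expenditure multiplier = 1/(1 − c + m) = 1/(1 − 0.78 + 0.23) = 1/0.45 ≈ 2.222.
ΔY = k × ΔG = (−$776 billion) / 0.45 ≈ −$1,724.4 billion.

−$1,724.4 billion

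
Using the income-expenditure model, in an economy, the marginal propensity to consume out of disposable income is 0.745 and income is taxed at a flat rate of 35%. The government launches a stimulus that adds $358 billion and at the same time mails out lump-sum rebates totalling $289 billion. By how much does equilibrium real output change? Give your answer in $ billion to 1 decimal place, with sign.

Expenditure multiplier = 1/(1 − c(1−t)) = 1/(1 − 0.745×0.65) = 1/0.51575 ≈ 1.939.
ΔG contributes k·ΔG = (+$358 billion) / 0.51575 ≈ +$694.1 billion.
ΔT of −$289 billion changes first-round spending by −c·ΔT = +$215.305 billion, contributing k·(−c·ΔT) = (+$215.305 billion) / 0.51575 ≈ +$417.5 billion.
Net ΔY = k(ΔG − c·ΔT) = (+$573.305 billion) / 0.51575 ≈ +$1,111.6 billion.

+$1,111.6 billion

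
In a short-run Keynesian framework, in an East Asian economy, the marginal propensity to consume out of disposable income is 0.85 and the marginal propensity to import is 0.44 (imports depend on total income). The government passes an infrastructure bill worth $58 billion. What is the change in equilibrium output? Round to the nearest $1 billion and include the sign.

+$98 billion

Spending multiplier = 1/(1 − c + m) = 1/(1 − 0.85 + 0.44) = 1/0.59 ≈ 1.695.
ΔY = k × ΔG = (+$58 billion) / 0.59 ≈ +$98 billion.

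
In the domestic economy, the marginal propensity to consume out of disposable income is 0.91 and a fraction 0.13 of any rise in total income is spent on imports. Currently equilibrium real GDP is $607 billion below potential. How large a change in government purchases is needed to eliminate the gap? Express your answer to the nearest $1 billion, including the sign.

+$134 billion

Spending multiplier = 1/(1 − c + m) = 1/(1 − 0.91 + 0.13) = 1/0.22 ≈ 4.545.
Need ΔY = +$607 billion, so ΔG = ΔY/k = (+$607 billion) × 0.22 ≈ +$134 billion.
The government should increase government purchases by $134 billion.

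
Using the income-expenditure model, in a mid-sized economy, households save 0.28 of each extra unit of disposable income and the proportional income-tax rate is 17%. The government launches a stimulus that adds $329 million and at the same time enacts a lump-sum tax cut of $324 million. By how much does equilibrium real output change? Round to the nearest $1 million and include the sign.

MPC = 1 − MPS = 1 − 0.28 = 0.72.
Expenditure multiplier = 1/(1 − c(1−t)) = 1/(1 − 0.72×0.83) = 1/0.4024 ≈ 2.485.
ΔG contributes k·ΔG = (+$329 million) / 0.4024 ≈ +$817.6 million.
ΔT of −$324 million changes first-round spending by −c·ΔT = +$233.28 million, contributing k·(−c·ΔT) = (+$233.28 million) / 0.4024 ≈ +$579.7 million.
Net ΔY = k(ΔG − c·ΔT) = (+$562.28 million) / 0.4024 ≈ +$1,397 million.

+$1,397 million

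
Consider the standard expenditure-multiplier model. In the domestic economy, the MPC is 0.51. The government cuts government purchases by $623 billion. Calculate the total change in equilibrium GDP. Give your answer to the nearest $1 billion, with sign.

−$1,271 billion

Spending multiplier = 1/(1 − MPC) = 1/(1 − 0.51) = 1/0.49 ≈ 2.041.
ΔY = k × ΔG = (−$623 billion) / 0.49 ≈ −$1,271 billion.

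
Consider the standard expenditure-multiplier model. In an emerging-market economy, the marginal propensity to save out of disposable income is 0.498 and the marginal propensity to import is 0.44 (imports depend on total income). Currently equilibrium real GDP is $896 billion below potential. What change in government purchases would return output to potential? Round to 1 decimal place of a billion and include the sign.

MPC = 1 − MPS = 1 − 0.498 = 0.502.
Spending multiplier = 1/(1 − c + m) = 1/(1 − 0.502 + 0.44) = 1/0.938 ≈ 1.066.
Need ΔY = +$896 billion, so ΔG = ΔY/k = (+$896 billion) × 0.938 ≈ +$840.4 billion.
The government should increase government purchases by $840.4 billion.

+$840.4 billion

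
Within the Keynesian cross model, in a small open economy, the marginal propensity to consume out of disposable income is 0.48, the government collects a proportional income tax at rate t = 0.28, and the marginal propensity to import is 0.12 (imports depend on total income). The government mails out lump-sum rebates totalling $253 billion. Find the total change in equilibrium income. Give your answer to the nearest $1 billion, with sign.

+$157 billion

A lump-sum tax change of −$253 billion shifts disposable income by +$253 billion; first-round consumption changes by −c × ΔT = −0.48 × (−$253 billion) = +$121.44 billion.
Expenditure multiplier = 1/(1 − c(1−t) + m) = 1/(1 − 0.48×0.72 + 0.12) = 1/0.7744 ≈ 1.291.
The tax multiplier is −c × k ≈ −0.62, so ΔY = k × (−c·ΔT) = (+$121.44 billion) / 0.7744 ≈ +$157 billion.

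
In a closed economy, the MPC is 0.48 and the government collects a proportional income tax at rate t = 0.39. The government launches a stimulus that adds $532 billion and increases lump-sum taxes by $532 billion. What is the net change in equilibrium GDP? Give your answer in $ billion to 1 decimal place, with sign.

Expenditure multiplier = 1/(1 − c(1−t)) = 1/(1 − 0.48×0.61) = 1/0.7072 ≈ 1.414.
ΔG contributes k·ΔG = (+$532 billion) / 0.7072 ≈ +$752.3 billion.
ΔT of +$532 billion changes first-round spending by −c·ΔT = −$255.36 billion, contributing k·(−c·ΔT) = (−$255.36 billion) / 0.7072 ≈ −$361.1 billion.
Net ΔY = k(ΔG − c·ΔT) = (+$276.64 billion) / 0.7072 ≈ +$391.2 billion.

+$391.2 billion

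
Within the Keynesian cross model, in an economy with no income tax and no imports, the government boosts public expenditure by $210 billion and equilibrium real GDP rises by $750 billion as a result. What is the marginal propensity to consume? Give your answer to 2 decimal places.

0.72

Implied spending multiplier k = ΔY/ΔG = 750/210 ≈ 3.5714.
Since k = 1/(1 − MPC), MPC = 1 − 1/k = 1 − ΔG/ΔY = 1 − 210/750 = 0.72.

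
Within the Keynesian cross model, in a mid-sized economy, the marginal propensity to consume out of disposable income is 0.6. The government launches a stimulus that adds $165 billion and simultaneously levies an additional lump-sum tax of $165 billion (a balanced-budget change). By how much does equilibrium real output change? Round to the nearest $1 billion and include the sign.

Expenditure multiplier = 1/(1 − MPC) = 1/(1 − 0.6) = 1/0.4 = 2.5.
ΔG contributes k·ΔG = (+$165 billion) / 0.4 = +$412.5 billion.
ΔT of +$165 billion changes first-round spending by −c·ΔT = −$99 billion, contributing k·(−c·ΔT) = (−$99 billion) / 0.4 = −$247.5 billion.
With ΔG = ΔT and no other leakages, the balanced-budget multiplier is 1, so ΔY = ΔG = +$165 billion.

+$165 billion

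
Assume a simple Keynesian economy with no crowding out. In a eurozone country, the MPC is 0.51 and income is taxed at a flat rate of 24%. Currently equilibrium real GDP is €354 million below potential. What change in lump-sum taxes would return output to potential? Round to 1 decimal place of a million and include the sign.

Spending multiplier = 1/(1 − c(1−t)) = 1/(1 − 0.51×0.76) = 1/0.6124 ≈ 1.633.
Tax multiplier = −c·k = −0.51/0.6124 ≈ −0.833. Need ΔY = +€354 million, so ΔT = ΔY/(−c·k) = −(+€354 million) × 0.6124 / 0.51 ≈ −€425.1 million.
The government should cut lump-sum taxes by €425.1 million.

−€425.1 million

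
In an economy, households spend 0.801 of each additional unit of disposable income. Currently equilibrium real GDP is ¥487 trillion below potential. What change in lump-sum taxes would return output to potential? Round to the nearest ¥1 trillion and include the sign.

−¥121 trillion

Spending multiplier = 1/(1 − MPC) = 1/(1 − 0.801) = 1/0.199 ≈ 5.025.
Tax multiplier = −c·k = −0.801/0.199 ≈ −4.025. Need ΔY = +¥487 trillion, so ΔT = ΔY/(−c·k) = −(+¥487 trillion) × 0.199 / 0.801 ≈ −¥121 trillion.
The government should cut lump-sum taxes by ¥121 trillion.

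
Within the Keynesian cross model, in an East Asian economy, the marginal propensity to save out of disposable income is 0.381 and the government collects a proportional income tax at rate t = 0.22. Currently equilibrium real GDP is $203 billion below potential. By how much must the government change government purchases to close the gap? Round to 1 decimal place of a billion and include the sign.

MPC = 1 − MPS = 1 − 0.381 = 0.619.
Spending multiplier = 1/(1 − c(1−t)) = 1/(1 − 0.619×0.78) = 1/0.51718 ≈ 1.934.
Need ΔY = +$203 billion, so ΔG = ΔY/k = (+$203 billion) × 0.51718 ≈ +$105 billion.
The government should increase government purchases by $105 billion.

+$105.0 billion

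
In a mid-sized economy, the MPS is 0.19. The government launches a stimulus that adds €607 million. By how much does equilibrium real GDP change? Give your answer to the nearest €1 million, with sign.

+€3,195 million

MPC = 1 − MPS = 1 − 0.19 = 0.81.
Spending multiplier = 1/(1 − MPC) = 1/(1 − 0.81) = 1/0.19 ≈ 5.263.
ΔY = k × ΔG = (+€607 million) / 0.19 ≈ +€3,195 million.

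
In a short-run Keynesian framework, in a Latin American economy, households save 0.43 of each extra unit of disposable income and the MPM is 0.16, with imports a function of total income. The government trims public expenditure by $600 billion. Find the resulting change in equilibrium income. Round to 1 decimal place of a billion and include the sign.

−$1,016.9 billion

MPC = 1 − MPS = 1 − 0.43 = 0.57.
Spending multiplier = 1/(1 − c + m) = 1/(1 − 0.57 + 0.16) = 1/0.59 ≈ 1.695.
ΔY = k × ΔG = (−$600 billion) / 0.59 ≈ −$1,016.9 billion.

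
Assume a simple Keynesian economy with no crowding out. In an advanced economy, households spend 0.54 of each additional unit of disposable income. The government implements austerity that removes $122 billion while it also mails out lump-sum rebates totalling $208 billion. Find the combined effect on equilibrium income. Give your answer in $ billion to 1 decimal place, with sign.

−$21.0 billion

Expenditure multiplier = 1/(1 − MPC) = 1/(1 − 0.54) = 1/0.46 ≈ 2.174.
ΔG contributes k·ΔG = (−$122 billion) / 0.46 ≈ −$265.2 billion.
ΔT of −$208 billion changes first-round spending by −c·ΔT = +$112.32 billion, contributing k·(−c·ΔT) = (+$112.32 billion) / 0.46 ≈ +$244.2 billion.
Net ΔY = k(ΔG − c·ΔT) = (−$9.68 billion) / 0.46 ≈ −$21 billion.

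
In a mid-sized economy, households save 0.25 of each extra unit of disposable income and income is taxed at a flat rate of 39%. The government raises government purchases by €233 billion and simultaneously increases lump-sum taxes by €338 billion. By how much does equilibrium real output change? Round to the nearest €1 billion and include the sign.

−€38 billion

MPC = 1 − MPS = 1 − 0.25 = 0.75.
Expenditure multiplier = 1/(1 − c(1−t)) = 1/(1 − 0.75×0.61) = 1/0.5425 ≈ 1.843.
ΔG contributes k·ΔG = (+€233 billion) / 0.5425 ≈ +€429.5 billion.
ΔT of +€338 billion changes first-round spending by −c·ΔT = −€253.5 billion, contributing k·(−c·ΔT) = (−€253.5 billion) / 0.5425 ≈ −€467.3 billion.
Net ΔY = k(ΔG − c·ΔT) = (−€20.5 billion) / 0.5425 ≈ −€38 billion.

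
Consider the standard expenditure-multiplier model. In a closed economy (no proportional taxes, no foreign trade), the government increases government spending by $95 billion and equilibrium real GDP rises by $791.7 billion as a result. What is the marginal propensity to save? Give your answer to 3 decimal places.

Implied spending multiplier k = ΔY/ΔG = 791.7/95 ≈ 8.3337.
Since k = 1/(1 − MPC), MPC = 1 − 1/k = 1 − ΔG/ΔY = 1 − 95/791.7 ≈ 0.880.
MPS = 1 − MPC = 0.120.

0.120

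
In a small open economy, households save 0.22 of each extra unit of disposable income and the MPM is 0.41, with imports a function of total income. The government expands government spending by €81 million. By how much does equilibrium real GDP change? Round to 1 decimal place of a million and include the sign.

+€128.6 million

MPC = 1 − MPS = 1 − 0.22 = 0.78.
Expenditure multiplier = 1/(1 − c + m) = 1/(1 − 0.78 + 0.41) = 1/0.63 ≈ 1.587.
ΔY = k × ΔG = (+€81 million) / 0.63 ≈ +€128.6 million.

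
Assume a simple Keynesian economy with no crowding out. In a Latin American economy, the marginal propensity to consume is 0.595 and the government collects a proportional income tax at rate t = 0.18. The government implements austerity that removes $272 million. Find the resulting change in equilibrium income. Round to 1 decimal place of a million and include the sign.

Government-spending multiplier = 1/(1 − c(1−t)) = 1/(1 − 0.595×0.82) = 1/0.5121 ≈ 1.953.
ΔY = k × ΔG = (−$272 million) / 0.5121 ≈ −$531.1 million.

−$531.1 million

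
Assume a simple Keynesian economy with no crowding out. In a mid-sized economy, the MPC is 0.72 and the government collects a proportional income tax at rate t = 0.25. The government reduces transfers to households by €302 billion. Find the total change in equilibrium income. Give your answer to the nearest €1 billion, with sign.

The transfer change shifts disposable income by −€302 billion, so first-round consumption changes by c·ΔTR = 0.72 × (−€302 billion) = −€217.44 billion.
Expenditure multiplier = 1/(1 − c(1−t)) = 1/(1 − 0.72×0.75) = 1/0.46 ≈ 2.174.
The transfer multiplier is c × k ≈ 1.565, so ΔY = k × (c·ΔTR) = (−€217.44 billion) / 0.46 ≈ −€473 billion.

−€473 billion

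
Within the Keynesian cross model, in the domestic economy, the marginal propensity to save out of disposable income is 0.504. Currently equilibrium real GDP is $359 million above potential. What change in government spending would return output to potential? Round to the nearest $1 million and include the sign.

MPC = 1 − MPS = 1 − 0.504 = 0.496.
Spending multiplier = 1/(1 − MPC) = 1/(1 − 0.496) = 1/0.504 ≈ 1.984.
Need ΔY = −$359 million, so ΔG = ΔY/k = (−$359 million) × 0.504 ≈ −$181 million.
The government should cut government spending by $181 million.

−$181 million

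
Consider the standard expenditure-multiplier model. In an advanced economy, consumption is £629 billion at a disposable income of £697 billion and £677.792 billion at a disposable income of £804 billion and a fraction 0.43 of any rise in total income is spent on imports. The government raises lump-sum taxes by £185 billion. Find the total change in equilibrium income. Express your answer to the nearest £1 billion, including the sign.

−£87 billion

MPC = ΔC/ΔYd = (677.792 − 629)/(804 − 697) = 48.792/107 = 0.456.
A lump-sum tax change of +£185 billion shifts disposable income by −£185 billion; first-round consumption changes by −c × ΔT = −0.456 × (+£185 billion) = −£84.36 billion.
Expenditure multiplier = 1/(1 − c + m) = 1/(1 − 0.456 + 0.43) = 1/0.974 ≈ 1.027.
The tax multiplier is −c × k ≈ −0.468, so ΔY = k × (−c·ΔT) = (−£84.36 billion) / 0.974 ≈ −£87 billion.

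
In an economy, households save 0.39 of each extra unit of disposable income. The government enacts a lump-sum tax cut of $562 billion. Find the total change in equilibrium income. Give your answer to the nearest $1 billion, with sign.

+$879 billion

MPC = 1 − MPS = 1 − 0.39 = 0.61.
A lump-sum tax change of −$562 billion shifts disposable income by +$562 billion; first-round consumption changes by −c × ΔT = −0.61 × (−$562 billion) = +$342.82 billion.
Expenditure multiplier = 1/(1 − MPC) = 1/(1 − 0.61) = 1/0.39 ≈ 2.564.
The tax multiplier is −c × k ≈ −1.564, so ΔY = k × (−c·ΔT) = (+$342.82 billion) / 0.39 ≈ +$879 billion.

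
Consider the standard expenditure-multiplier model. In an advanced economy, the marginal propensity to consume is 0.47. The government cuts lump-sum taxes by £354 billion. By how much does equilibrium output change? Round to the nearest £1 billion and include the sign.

+£314 billion

A lump-sum tax change of −£354 billion shifts disposable income by +£354 billion; first-round consumption changes by −c × ΔT = −0.47 × (−£354 billion) = +£166.38 billion.
Expenditure multiplier = 1/(1 − MPC) = 1/(1 − 0.47) = 1/0.53 ≈ 1.887.
The tax multiplier is −c × k ≈ −0.887, so ΔY = k × (−c·ΔT) = (+£166.38 billion) / 0.53 ≈ +£314 billion.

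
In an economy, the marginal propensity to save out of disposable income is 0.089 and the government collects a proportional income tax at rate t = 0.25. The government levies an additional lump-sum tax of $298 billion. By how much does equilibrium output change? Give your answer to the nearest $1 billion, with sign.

−$857 billion

MPC = 1 − MPS = 1 − 0.089 = 0.911.
A lump-sum tax change of +$298 billion shifts disposable income by −$298 billion; first-round consumption changes by −c × ΔT = −0.911 × (+$298 billion) = −$271.478 billion.
Expenditure multiplier = 1/(1 − c(1−t)) = 1/(1 − 0.911×0.75) = 1/0.31675 ≈ 3.157.
The tax multiplier is −c × k ≈ −2.876, so ΔY = k × (−c·ΔT) = (−$271.478 billion) / 0.31675 ≈ −$857 billion.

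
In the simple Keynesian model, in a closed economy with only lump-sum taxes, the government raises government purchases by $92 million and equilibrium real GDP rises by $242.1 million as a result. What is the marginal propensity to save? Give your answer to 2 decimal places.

Implied spending multiplier k = ΔY/ΔG = 242.1/92 ≈ 2.6315.
Since k = 1/(1 − MPC), MPC = 1 − 1/k = 1 − ΔG/ΔY = 1 − 92/242.1 ≈ 0.62.
MPS = 1 − MPC = 0.38.

0.38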